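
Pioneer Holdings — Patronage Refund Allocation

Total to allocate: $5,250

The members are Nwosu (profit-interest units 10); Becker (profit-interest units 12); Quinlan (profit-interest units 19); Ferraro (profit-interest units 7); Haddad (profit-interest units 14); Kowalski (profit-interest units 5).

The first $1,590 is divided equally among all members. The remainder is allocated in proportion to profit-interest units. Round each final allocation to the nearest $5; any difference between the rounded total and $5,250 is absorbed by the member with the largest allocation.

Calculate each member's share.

Nwosu: $810; Becker: $920; Quinlan: $1,305; Ferraro: $645; Haddad: $1,030; Kowalski: $540

First tranche $1,590 split equally: $265 each.
Remainder $3,660 by profit-interest units (total 67): Nwosu 546.27 → $545; Becker 655.52 → $655; Quinlan 1,037.91 → $1,040; Ferraro 382.39 → $380; Haddad 764.78 → $765; Kowalski 273.13 → $275.
Totals: Nwosu $265 + $545 = $810; Becker $265 + $655 = $920; Quinlan $265 + $1,040 = $1,305; Ferraro $265 + $380 = $645; Haddad $265 + $765 = $1,030; Kowalski $265 + $275 = $540.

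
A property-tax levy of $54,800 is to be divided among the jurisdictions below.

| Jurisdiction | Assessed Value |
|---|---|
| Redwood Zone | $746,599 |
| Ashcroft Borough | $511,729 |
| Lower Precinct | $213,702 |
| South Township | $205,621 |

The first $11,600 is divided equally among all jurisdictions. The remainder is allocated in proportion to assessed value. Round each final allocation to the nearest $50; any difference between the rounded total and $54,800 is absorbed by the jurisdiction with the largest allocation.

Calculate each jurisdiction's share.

$11,600 shared equally gives $2,900 per jurisdiction.
Remainder $43,200 by assessed value (total 1,677,651): Redwood Zone 19,225.14 → $19,250; Ashcroft Borough 13,177.17 → $13,200; Lower Precinct 5,502.89 → $5,500; South Township 5,294.80 → $5,300.
Rounding difference −$50 on remainder applied to Redwood Zone.
Totals: Redwood Zone $2,900 + $19,200 = $22,100; Ashcroft Borough $2,900 + $13,200 = $16,100; Lower Precinct $2,900 + $5,500 = $8,400; South Township $2,900 + $5,300 = $8,200.

Redwood Zone: $22,100; Ashcroft Borough: $16,100; Lower Precinct: $8,400; South Township: $8,200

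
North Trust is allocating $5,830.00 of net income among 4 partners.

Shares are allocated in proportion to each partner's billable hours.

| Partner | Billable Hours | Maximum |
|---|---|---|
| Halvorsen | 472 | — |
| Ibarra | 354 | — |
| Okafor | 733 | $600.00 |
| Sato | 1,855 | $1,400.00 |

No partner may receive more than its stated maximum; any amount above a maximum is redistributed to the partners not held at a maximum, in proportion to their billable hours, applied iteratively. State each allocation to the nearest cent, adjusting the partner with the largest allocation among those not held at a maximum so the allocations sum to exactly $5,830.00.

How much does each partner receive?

Halvorsen: $2,188.57 · Ibarra: $1,641.43 · Okafor: $600.00 · Sato: $1,400.00

Sum of billable hours: 3,414.
Pro-rata shares before constraints: Halvorsen 806.0223; Ibarra 604.5167; Okafor 1,251.7252; Sato 3,167.7358.
Cap binds for Okafor ($600.00), Sato ($1,400.00); residual $3,830.00 reallocated over remaining billable hours 826.
Remaining shares: Halvorsen 2,188.5714 → $2,188.57; Ibarra 1,641.4286 → $1,641.43.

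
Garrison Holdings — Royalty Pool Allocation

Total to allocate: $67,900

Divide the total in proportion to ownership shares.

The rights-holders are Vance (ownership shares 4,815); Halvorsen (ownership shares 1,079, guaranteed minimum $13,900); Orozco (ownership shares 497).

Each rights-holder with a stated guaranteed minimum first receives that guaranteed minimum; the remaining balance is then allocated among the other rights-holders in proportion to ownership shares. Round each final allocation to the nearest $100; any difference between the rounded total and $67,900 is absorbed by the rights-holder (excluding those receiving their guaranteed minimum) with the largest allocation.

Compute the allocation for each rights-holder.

Minimums first: Halvorsen $13,900. Residual $54,000.
Residual split over remaining ownership shares 5,312: Vance 48,947.67 → $48,900; Orozco 5,052.33 → $5,100.

Vance: $48,900; Halvorsen: $13,900; Orozco: $5,100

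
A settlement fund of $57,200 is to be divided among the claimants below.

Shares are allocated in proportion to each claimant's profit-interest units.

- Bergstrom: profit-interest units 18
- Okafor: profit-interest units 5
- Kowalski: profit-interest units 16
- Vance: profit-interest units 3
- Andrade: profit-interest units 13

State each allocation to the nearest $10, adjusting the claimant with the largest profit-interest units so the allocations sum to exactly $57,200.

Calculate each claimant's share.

Total profit-interest units = 18 + 5 + 16 + 3 + 13 = 55.
Pro-rata amounts: Bergstrom 18,720.00; Okafor 5,200.00; Kowalski 16,640.00; Vance 3,120.00; Andrade 13,520.00.
At nearest $10: Bergstrom $18,720; Okafor $5,200; Kowalski $16,640; Vance $3,120; Andrade $13,520. Sum = $57,200.
No rounding difference to absorb.

Bergstrom: $18,720 | Okafor: $5,200 | Kowalski: $16,640 | Vance: $3,120 | Andrade: $13,520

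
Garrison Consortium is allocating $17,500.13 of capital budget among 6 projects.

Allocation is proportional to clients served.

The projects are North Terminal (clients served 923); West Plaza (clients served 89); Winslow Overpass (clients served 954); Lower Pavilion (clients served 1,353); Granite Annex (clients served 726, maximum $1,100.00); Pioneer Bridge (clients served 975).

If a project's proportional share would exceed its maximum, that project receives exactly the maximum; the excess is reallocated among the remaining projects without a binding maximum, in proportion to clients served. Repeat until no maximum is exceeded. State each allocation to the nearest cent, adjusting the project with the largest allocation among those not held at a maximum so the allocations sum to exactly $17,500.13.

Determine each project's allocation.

North Terminal: $3,525.23 | West Plaza: $339.92 | Winslow Overpass: $3,643.62 | Lower Pavilion: $5,167.53 | Granite Annex: $1,100.00 | Pioneer Bridge: $3,723.83

Sum of clients served: 5,020.
Unconstrained shares: North Terminal 3,217.6534; West Plaza 310.2613; Winslow Overpass 3,325.7219; Lower Pavilion 4,716.6685; Granite Annex 2,530.8953; Pioneer Bridge 3,398.9296.
Capped: Granite Annex ($1,100.00); remaining pool $16,400.13 reallocated over remaining clients served 4,294.
Redistributed shares: North Terminal 3,525.2259 → $3,525.23; West Plaza 339.9189 → $339.92; Winslow Overpass 3,643.6246 → $3,643.62; Lower Pavilion 5,167.5305 → $5,167.53; Pioneer Bridge 3,723.8302 → $3,723.83.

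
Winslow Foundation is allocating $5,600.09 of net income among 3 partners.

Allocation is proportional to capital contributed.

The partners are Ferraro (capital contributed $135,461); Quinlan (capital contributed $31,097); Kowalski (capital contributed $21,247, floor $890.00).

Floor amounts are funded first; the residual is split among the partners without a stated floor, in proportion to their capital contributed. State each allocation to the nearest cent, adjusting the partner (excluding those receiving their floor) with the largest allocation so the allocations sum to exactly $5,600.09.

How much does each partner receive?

Ferraro: $3,830.70; Quinlan: $879.39; Kowalski: $890.00

Minimums first: Kowalski $890.00. Remaining pool $4,710.09.
Remaining pool split over remaining capital contributed 166,558: Ferraro 3,830.6986 → $3,830.70; Quinlan 879.3914 → $879.39.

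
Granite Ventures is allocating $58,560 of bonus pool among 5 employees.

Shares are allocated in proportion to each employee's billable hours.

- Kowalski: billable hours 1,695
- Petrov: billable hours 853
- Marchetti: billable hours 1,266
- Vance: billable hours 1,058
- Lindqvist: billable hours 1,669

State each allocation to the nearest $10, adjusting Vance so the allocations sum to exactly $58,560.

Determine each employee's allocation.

Sum of billable hours: 6,541.
Pro-rata amounts: Kowalski 1,695/6,541 × $58,560 = 15,174.93; Petrov 853/6,541 × $58,560 = 7,636.70; Marchetti 1,266/6,541 × $58,560 = 11,334.19; Vance 1,058/6,541 × $58,560 = 9,472.02; Lindqvist 1,669/6,541 × $58,560 = 14,942.16.
At nearest $10: Kowalski $15,170; Petrov $7,640; Marchetti $11,330; Vance $9,470; Lindqvist $14,940. Sum = $58,550.
Difference $58,560 − $58,550 = +$10 applied to Vance: Vance becomes $9,480.

Kowalski: $15,170 · Petrov: $7,640 · Marchetti: $11,330 · Vance: $9,480 · Lindqvist: $14,940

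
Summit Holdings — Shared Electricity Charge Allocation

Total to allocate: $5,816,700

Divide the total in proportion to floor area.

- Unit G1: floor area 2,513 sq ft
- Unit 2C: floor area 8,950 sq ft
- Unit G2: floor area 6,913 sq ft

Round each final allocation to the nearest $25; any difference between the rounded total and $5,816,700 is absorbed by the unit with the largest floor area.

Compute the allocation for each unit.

Floor area total: 2,513 + 8,950 + 6,913 = 18,376.
Raw shares: Unit G1 795,459.68; Unit 2C 2,833,013.99; Unit G2 2,188,226.33.
At nearest $25: Unit G1 $795,450; Unit 2C $2,833,025; Unit G2 $2,188,225. Sum = $5,816,700.
Rounded total matches; no reconciliation needed.

Unit G1: $795,450 · Unit 2C: $2,833,025 · Unit G2: $2,188,225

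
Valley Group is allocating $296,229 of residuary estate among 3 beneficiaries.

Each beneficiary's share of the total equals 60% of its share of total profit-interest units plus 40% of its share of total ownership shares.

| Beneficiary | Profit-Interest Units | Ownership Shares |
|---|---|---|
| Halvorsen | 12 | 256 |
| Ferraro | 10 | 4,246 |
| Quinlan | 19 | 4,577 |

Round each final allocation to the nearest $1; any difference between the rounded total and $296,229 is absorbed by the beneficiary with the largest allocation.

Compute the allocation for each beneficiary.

Halvorsen: $55,362; Ferraro: $98,766; Quinlan: $142,101

Totals — profit-interest units 41, ownership shares 9,079.
Blended shares (60% profit-interest units + 40% ownership shares): Halvorsen 0.1869; Ferraro 0.3334; Quinlan 0.4797.
Pro-rata amounts: Halvorsen 55,361.80; Ferraro 98,765.87; Quinlan 142,101.33.
After rounding ($1): Halvorsen $55,362; Ferraro $98,766; Quinlan $142,101. Sum = $296,229.
No rounding difference to absorb.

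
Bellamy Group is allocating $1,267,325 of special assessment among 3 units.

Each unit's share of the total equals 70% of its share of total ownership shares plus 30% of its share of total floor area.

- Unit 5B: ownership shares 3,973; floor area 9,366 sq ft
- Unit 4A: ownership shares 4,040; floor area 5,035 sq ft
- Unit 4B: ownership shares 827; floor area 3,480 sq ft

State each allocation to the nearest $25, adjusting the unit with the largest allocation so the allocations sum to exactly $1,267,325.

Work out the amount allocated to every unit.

Unit 5B: $597,875 | Unit 4A: $512,475 | Unit 4B: $156,975

Ownership shares total 8,840; floor area total 17,881.
Composite weights (70% ownership shares + 30% floor area): Unit 5B 0.4717; Unit 4A 0.4044; Unit 4B 0.1239.
Proportional shares: Unit 5B 597,851.61; Unit 4A 512,486.77; Unit 4B 156,986.62.
Rounded to nearest $25: Unit 5B $597,850; Unit 4A $512,475; Unit 4B $156,975. Sum = $1,267,300.
Difference $1,267,325 − $1,267,300 = +$25 applied to largest allocation (Unit 5B): Unit 5B becomes $597,875.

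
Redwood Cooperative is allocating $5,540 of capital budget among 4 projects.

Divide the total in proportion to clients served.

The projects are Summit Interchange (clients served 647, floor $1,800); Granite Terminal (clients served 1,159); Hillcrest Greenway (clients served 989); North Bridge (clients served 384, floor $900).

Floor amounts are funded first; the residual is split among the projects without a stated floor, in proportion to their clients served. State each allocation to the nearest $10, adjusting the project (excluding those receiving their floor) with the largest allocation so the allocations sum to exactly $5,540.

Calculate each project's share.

Summit Interchange: $1,800; Granite Terminal: $1,530; Hillcrest Greenway: $1,310; North Bridge: $900

Fund the minimums — Summit Interchange $1,800; North Bridge $900. Balance $2,840.
Balance split over remaining clients served 2,148: Granite Terminal 1,532.38 → $1,530; Hillcrest Greenway 1,307.62 → $1,310.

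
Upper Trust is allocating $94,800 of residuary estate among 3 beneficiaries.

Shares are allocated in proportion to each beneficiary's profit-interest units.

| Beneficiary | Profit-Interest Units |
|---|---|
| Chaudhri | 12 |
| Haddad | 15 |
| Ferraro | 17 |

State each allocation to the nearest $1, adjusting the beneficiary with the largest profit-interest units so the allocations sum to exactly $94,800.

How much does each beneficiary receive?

Chaudhri: $25,855 · Haddad: $32,318 · Ferraro: $36,627

Combined profit-interest units = 12 + 15 + 17 = 44.
Raw shares: Chaudhri 25,854.55; Haddad 32,318.18; Ferraro 36,627.27.
After rounding ($1): Chaudhri $25,855; Haddad $32,318; Ferraro $36,627. Sum = $94,800.
No rounding difference to absorb.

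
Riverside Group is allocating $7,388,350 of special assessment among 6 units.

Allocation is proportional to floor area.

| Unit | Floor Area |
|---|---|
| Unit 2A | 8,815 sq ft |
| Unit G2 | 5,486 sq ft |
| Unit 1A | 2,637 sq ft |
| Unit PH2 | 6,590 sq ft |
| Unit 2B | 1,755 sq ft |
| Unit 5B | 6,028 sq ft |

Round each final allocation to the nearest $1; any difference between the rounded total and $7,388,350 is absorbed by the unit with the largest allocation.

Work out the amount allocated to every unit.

Unit 2A: $2,080,045 | Unit G2: $1,294,513 | Unit 1A: $622,244 | Unit PH2: $1,555,020 | Unit 2B: $414,121 | Unit 5B: $1,422,407

Floor area total: 31,311.
Pro-rata amounts: Unit 2A 8,815/31,311 × $7,388,350 = 2,080,045.52; Unit G2 5,486/31,311 × $7,388,350 = 1,294,512.73; Unit 1A 2,637/31,311 × $7,388,350 = 622,243.91; Unit PH2 6,590/31,311 × $7,388,350 = 1,555,019.85; Unit 2B 1,755/31,311 × $7,388,350 = 414,121.37; Unit 5B 6,028/31,311 × $7,388,350 = 1,422,406.62.
After rounding ($1): Unit 2A $2,080,046; Unit G2 $1,294,513; Unit 1A $622,244; Unit PH2 $1,555,020; Unit 2B $414,121; Unit 5B $1,422,407. Sum = $7,388,351.
Difference $7,388,350 − $7,388,351 = −$1 applied to largest allocation (Unit 2A): Unit 2A becomes $2,080,045.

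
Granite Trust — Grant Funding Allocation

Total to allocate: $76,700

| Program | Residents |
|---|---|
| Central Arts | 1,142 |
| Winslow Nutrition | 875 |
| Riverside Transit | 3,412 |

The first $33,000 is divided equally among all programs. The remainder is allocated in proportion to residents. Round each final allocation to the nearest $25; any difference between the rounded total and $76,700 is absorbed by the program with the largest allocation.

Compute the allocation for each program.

Central Arts: $20,200 · Winslow Nutrition: $18,050 · Riverside Transit: $38,450

Equal tier: $33,000 ÷ 3 = $11,000 apiece.
Remainder $43,700 by residents (total 5,429): Central Arts 9,192.37 → $9,200; Winslow Nutrition 7,043.19 → $7,050; Riverside Transit 27,464.43 → $27,475.
Rounding difference −$25 on remainder applied to Riverside Transit.
Totals: Central Arts $11,000 + $9,200 = $20,200; Winslow Nutrition $11,000 + $7,050 = $18,050; Riverside Transit $11,000 + $27,450 = $38,450.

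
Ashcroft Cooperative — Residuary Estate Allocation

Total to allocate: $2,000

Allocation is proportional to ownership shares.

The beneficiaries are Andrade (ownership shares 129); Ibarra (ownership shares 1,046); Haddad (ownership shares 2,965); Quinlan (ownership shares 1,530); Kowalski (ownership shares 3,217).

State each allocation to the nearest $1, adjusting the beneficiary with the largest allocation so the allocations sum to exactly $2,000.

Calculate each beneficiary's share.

Andrade: $29; Ibarra: $235; Haddad: $667; Quinlan: $344; Kowalski: $725

Ownership shares total: 8,887.
Proportional shares: Andrade 129/8,887 × $2,000 = 29.03; Ibarra 1,046/8,887 × $2,000 = 235.40; Haddad 2,965/8,887 × $2,000 = 667.27; Quinlan 1,530/8,887 × $2,000 = 344.32; Kowalski 3,217/8,887 × $2,000 = 723.98.
At nearest $1: Andrade $29; Ibarra $235; Haddad $667; Quinlan $344; Kowalski $724. Sum = $1,999.
Difference $2,000 − $1,999 = +$1 applied to largest allocation (Kowalski): Kowalski becomes $725.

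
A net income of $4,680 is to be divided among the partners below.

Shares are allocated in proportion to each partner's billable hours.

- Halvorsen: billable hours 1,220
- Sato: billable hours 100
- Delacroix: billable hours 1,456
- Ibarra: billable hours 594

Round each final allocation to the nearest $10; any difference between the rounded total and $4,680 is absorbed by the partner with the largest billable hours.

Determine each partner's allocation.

Billable hours total: 1,220 + 100 + 1,456 + 594 = 3,370.
Pro-rata amounts: Halvorsen 1,694.24; Sato 138.87; Delacroix 2,021.98; Ibarra 824.90.
After rounding ($10): Halvorsen $1,690; Sato $140; Delacroix $2,020; Ibarra $820. Sum = $4,670.
Difference $4,680 − $4,670 = +$10 applied to largest billable hours (Delacroix): Delacroix becomes $2,030.

Halvorsen: $1,690 | Sato: $140 | Delacroix: $2,030 | Ibarra: $820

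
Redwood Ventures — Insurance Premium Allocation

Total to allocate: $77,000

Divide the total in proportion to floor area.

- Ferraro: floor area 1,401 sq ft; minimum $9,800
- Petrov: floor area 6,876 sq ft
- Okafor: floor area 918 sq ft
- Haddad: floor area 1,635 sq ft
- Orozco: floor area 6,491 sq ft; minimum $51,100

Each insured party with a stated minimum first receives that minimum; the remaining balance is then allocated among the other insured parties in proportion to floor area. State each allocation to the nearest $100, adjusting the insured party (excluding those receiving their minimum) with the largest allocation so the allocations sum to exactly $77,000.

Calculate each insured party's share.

Minimums first: Ferraro $9,800; Orozco $51,100. Balance $16,100.
Balance split over remaining floor area 9,429: Petrov 11,740.76 → $11,700; Okafor 1,567.48 → $1,600; Haddad 2,791.76 → $2,800.

Ferraro: $9,800; Petrov: $11,700; Okafor: $1,600; Haddad: $2,800; Orozco: $51,100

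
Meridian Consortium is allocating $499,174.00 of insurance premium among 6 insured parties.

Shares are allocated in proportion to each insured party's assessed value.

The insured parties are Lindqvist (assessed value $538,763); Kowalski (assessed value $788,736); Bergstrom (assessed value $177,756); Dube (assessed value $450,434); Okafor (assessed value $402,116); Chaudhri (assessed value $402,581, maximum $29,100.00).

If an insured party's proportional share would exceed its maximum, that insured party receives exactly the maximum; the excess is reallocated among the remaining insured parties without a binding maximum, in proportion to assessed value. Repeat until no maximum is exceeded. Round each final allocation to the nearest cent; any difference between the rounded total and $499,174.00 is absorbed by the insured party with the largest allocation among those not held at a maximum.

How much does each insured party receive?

Lindqvist: $107,412.82 · Kowalski: $157,249.77 · Bergstrom: $35,439.09 · Dube: $89,802.72 · Okafor: $80,169.60 · Chaudhri: $29,100.00

Total assessed value = 2,760,386.
Proportional shares (ignoring caps): Lindqvist 97,427.1286; Kowalski 142,630.9596; Bergstrom 32,144.4804; Dube 81,454.1667; Okafor 72,716.5883; Chaudhri 72,800.6765.
Capped: Chaudhri ($29,100.00); remaining pool $470,074.00 reallocated over remaining assessed value 2,357,805.
Redistributed shares: Lindqvist 107,412.8176 → $107,412.82; Kowalski 157,249.7668 → $157,249.77; Bergstrom 35,439.0944 → $35,439.09; Dube 89,802.7242 → $89,802.72; Okafor 80,169.5970 → $80,169.60.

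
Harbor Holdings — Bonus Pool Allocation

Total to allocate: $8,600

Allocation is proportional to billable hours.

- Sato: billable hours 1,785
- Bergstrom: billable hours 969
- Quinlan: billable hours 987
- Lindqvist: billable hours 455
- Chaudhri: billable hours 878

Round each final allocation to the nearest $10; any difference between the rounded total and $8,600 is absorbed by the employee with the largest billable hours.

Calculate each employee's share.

Total billable hours = 1,785 + 969 + 987 + 455 + 878 = 5,074.
Proportional shares: Sato 3,025.42; Bergstrom 1,642.37; Quinlan 1,672.88; Lindqvist 771.19; Chaudhri 1,488.14.
Rounded to nearest $10: Sato $3,030; Bergstrom $1,640; Quinlan $1,670; Lindqvist $770; Chaudhri $1,490. Sum = $8,600.
Sum already equals the total — no adjustment.

Sato: $3,030; Bergstrom: $1,640; Quinlan: $1,670; Lindqvist: $770; Chaudhri: $1,490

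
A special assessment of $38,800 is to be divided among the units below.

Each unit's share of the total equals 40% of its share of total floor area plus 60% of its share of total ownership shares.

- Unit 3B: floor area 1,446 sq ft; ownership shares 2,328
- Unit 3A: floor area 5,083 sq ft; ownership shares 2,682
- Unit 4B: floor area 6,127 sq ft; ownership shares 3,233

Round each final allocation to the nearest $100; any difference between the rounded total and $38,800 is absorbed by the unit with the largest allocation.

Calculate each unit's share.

Unit 3B: $8,300 · Unit 3A: $13,800 · Unit 4B: $16,700

Totals — floor area 12,656, ownership shares 8,243.
Composite weights (40% floor area + 60% ownership shares): Unit 3B 0.2152; Unit 3A 0.3559; Unit 4B 0.4290.
Unrounded shares: Unit 3B 8,348.00; Unit 3A 13,807.80; Unit 4B 16,644.20.
After rounding ($100): Unit 3B $8,300; Unit 3A $13,800; Unit 4B $16,600. Sum = $38,700.
Difference $38,800 − $38,700 = +$100 applied to largest allocation (Unit 4B): Unit 4B becomes $16,700.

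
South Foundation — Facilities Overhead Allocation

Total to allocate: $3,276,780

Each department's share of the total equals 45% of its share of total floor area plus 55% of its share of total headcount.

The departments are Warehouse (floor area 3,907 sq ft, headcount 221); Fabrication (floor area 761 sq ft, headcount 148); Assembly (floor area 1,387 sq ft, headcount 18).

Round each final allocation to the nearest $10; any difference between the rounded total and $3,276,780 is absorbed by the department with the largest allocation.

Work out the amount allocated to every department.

Warehouse: $1,980,630 | Fabrication: $874,550 | Assembly: $421,600

Totals — floor area 6,055, headcount 387.
Composite weights (45% floor area + 55% headcount): Warehouse 0.6044; Fabrication 0.2669; Assembly 0.1287.
Proportional shares: Warehouse 1,980,636.64; Fabrication 874,547.95; Assembly 421,595.41.
At nearest $10: Warehouse $1,980,640; Fabrication $874,550; Assembly $421,600. Sum = $3,276,790.
Difference $3,276,780 − $3,276,790 = −$10 applied to largest allocation (Warehouse): Warehouse becomes $1,980,630.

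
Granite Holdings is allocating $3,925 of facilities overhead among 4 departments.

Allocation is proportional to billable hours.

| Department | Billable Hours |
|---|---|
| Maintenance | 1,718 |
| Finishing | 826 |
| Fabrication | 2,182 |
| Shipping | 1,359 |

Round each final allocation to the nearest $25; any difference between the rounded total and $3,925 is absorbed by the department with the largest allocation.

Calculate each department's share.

Combined billable hours = 6,085.
Proportional shares: Maintenance 1,718/6,085 × $3,925 = 1,108.16; Finishing 826/6,085 × $3,925 = 532.79; Fabrication 2,182/6,085 × $3,925 = 1,407.45; Shipping 1,359/6,085 × $3,925 = 876.59.
At nearest $25: Maintenance $1,100; Finishing $525; Fabrication $1,400; Shipping $875. Sum = $3,900.
Difference $3,925 − $3,900 = +$25 applied to largest allocation (Fabrication): Fabrication becomes $1,425.

Maintenance: $1,100 | Finishing: $525 | Fabrication: $1,425 | Shipping: $875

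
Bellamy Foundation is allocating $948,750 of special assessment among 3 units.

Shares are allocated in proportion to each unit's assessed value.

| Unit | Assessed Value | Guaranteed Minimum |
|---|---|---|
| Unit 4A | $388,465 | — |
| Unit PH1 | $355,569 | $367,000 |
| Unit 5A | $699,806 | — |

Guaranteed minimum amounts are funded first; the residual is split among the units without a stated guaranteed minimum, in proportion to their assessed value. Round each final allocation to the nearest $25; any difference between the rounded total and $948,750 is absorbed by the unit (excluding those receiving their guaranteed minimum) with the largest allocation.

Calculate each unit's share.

Unit 4A: $207,650 | Unit PH1: $367,000 | Unit 5A: $374,100

Guaranteed amounts: Unit PH1 $367,000. Balance $581,750.
Balance split over remaining assessed value 1,088,271: Unit 4A 207,659.23 → $207,650; Unit 5A 374,090.77 → $374,100.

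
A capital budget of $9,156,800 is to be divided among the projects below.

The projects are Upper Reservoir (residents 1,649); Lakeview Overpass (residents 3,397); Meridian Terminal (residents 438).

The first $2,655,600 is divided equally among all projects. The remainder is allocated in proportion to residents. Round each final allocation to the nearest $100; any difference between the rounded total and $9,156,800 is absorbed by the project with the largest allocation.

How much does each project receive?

Upper Reservoir: $2,840,100 · Lakeview Overpass: $4,912,300 · Meridian Terminal: $1,404,400

First tranche $2,655,600 split equally: $885,200 each.
Remainder $6,501,200 by residents (total 5,484): Upper Reservoir 1,954,864.84 → $1,954,900; Lakeview Overpass 4,027,092.71 → $4,027,100; Meridian Terminal 519,242.45 → $519,200.
Totals: Upper Reservoir $885,200 + $1,954,900 = $2,840,100; Lakeview Overpass $885,200 + $4,027,100 = $4,912,300; Meridian Terminal $885,200 + $519,200 = $1,404,400.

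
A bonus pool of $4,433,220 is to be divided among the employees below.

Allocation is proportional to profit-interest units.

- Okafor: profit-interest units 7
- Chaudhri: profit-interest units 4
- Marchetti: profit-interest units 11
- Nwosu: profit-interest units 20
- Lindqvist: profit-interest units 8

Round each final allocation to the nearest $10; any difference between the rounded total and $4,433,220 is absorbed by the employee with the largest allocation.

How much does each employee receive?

Okafor: $620,650 · Chaudhri: $354,660 · Marchetti: $975,310 · Nwosu: $1,773,280 · Lindqvist: $709,320

Total profit-interest units = 50.
Pro-rata amounts: Okafor 7/50 × $4,433,220 = 620,650.80; Chaudhri 4/50 × $4,433,220 = 354,657.60; Marchetti 11/50 × $4,433,220 = 975,308.40; Nwosu 20/50 × $4,433,220 = 1,773,288.00; Lindqvist 8/50 × $4,433,220 = 709,315.20.
Rounded to nearest $10: Okafor $620,650; Chaudhri $354,660; Marchetti $975,310; Nwosu $1,773,290; Lindqvist $709,320. Sum = $4,433,230.
Difference $4,433,220 − $4,433,230 = −$10 applied to largest allocation (Nwosu): Nwosu becomes $1,773,280.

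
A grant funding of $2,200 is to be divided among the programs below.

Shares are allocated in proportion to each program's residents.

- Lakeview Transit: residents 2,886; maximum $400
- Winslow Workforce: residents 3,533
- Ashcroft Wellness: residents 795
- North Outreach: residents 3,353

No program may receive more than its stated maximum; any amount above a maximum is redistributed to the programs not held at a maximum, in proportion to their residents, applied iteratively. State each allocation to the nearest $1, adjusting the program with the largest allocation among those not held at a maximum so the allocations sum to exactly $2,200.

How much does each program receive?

Lakeview Transit: $400 | Winslow Workforce: $828 | Ashcroft Wellness: $186 | North Outreach: $786

Total residents = 10,567.
Pro-rata shares before constraints: Lakeview Transit 600.85; Winslow Workforce 735.55; Ashcroft Wellness 165.52; North Outreach 698.08.
Capped: Lakeview Transit ($400); residual $1,800 reallocated over remaining residents 7,681.
Shares after redistribution: Winslow Workforce 827.94 → $828; Ashcroft Wellness 186.30 → $186; North Outreach 785.76 → $786.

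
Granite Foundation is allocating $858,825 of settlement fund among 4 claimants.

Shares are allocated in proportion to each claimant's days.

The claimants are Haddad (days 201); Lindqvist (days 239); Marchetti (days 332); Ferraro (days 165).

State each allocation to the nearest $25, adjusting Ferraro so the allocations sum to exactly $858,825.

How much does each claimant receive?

Haddad: $184,225; Lindqvist: $219,050; Marchetti: $304,300; Ferraro: $151,250

Total days = 937.
Unrounded shares: Haddad 201/937 × $858,825 = 184,230.34; Lindqvist 239/937 × $858,825 = 219,059.95; Marchetti 332/937 × $858,825 = 304,300.85; Ferraro 165/937 × $858,825 = 151,233.86.
After rounding ($25): Haddad $184,225; Lindqvist $219,050; Marchetti $304,300; Ferraro $151,225. Sum = $858,800.
Difference $858,825 − $858,800 = +$25 applied to Ferraro: Ferraro becomes $151,250.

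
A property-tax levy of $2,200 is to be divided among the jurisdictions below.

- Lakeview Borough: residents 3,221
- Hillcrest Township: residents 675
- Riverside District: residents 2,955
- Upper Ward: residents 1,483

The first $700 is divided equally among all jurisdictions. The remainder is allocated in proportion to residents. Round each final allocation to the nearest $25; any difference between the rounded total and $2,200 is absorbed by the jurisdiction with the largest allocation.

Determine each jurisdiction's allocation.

Lakeview Borough: $750 | Hillcrest Township: $300 | Riverside District: $700 | Upper Ward: $450

First tranche $700 split equally: $175 each.
Remainder $1,500 by residents (total 8,334): Lakeview Borough 579.73 → $575; Hillcrest Township 121.49 → $125; Riverside District 531.86 → $525; Upper Ward 266.92 → $275.
Totals: Lakeview Borough $175 + $575 = $750; Hillcrest Township $175 + $125 = $300; Riverside District $175 + $525 = $700; Upper Ward $175 + $275 = $450.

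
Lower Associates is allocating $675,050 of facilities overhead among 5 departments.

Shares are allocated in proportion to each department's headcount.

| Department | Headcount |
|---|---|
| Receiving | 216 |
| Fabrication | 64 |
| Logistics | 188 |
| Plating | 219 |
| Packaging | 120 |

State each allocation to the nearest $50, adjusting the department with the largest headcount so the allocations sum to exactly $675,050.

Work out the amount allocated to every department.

Sum of headcount: 807.
Raw shares: Receiving 216/807 × $675,050 = 180,682.53; Fabrication 64/807 × $675,050 = 53,535.56; Logistics 188/807 × $675,050 = 157,260.72; Plating 219/807 × $675,050 = 183,192.01; Packaging 120/807 × $675,050 = 100,379.18.
At nearest $50: Receiving $180,700; Fabrication $53,550; Logistics $157,250; Plating $183,200; Packaging $100,400. Sum = $675,100.
Difference $675,050 − $675,100 = −$50 applied to largest headcount (Plating): Plating becomes $183,150.

Receiving: $180,700 · Fabrication: $53,550 · Logistics: $157,250 · Plating: $183,150 · Packaging: $100,400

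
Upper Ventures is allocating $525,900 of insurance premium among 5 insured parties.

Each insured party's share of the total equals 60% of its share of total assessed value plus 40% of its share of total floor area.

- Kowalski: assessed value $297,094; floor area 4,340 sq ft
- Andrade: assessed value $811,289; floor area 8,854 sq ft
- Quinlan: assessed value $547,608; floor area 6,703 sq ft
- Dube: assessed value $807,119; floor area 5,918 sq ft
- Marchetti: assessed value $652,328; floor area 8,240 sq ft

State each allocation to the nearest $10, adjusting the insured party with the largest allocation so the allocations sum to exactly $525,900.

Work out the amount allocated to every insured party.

Assessed value total 3,115,438; floor area total 34,055.
Combined weights (60% assessed value + 40% floor area): Kowalski 0.1082; Andrade 0.2602; Quinlan 0.1842; Dube 0.2250; Marchetti 0.2224.
Pro-rata amounts: Kowalski 56,898.95; Andrade 136,861.29; Quinlan 96,868.10; Dube 118,303.08; Marchetti 116,968.57.
At nearest $10: Kowalski $56,900; Andrade $136,860; Quinlan $96,870; Dube $118,300; Marchetti $116,970. Sum = $525,900.
Sum already equals the total — no adjustment.

Kowalski: $56,900 · Andrade: $136,860 · Quinlan: $96,870 · Dube: $118,300 · Marchetti: $116,970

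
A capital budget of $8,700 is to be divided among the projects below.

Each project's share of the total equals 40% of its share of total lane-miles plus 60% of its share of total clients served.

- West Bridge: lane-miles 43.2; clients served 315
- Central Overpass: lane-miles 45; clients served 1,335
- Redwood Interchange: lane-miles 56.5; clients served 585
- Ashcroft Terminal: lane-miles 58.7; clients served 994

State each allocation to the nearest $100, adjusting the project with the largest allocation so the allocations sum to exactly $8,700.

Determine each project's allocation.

Totals — lane-miles 203.4, clients served 3,229.
Composite weights (40% lane-miles + 60% clients served): West Bridge 0.1435; Central Overpass 0.3366; Redwood Interchange 0.2198; Ashcroft Terminal 0.3001.
Raw shares: West Bridge 1,248.34; Central Overpass 2,928.07; Redwood Interchange 1,912.38; Ashcroft Terminal 2,611.21.
Rounded to nearest $100: West Bridge $1,200; Central Overpass $2,900; Redwood Interchange $1,900; Ashcroft Terminal $2,600. Sum = $8,600.
Difference $8,700 − $8,600 = +$100 applied to largest allocation (Central Overpass): Central Overpass becomes $3,000.

West Bridge: $1,200 · Central Overpass: $3,000 · Redwood Interchange: $1,900 · Ashcroft Terminal: $2,600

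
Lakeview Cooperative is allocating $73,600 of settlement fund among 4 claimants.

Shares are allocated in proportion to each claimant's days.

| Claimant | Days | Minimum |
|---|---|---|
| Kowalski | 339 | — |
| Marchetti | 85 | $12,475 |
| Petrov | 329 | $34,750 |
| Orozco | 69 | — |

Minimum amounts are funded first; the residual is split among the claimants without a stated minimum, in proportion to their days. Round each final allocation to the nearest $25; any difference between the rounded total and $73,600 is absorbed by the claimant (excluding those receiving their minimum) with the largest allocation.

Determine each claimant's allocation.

Minimums first: Marchetti $12,475; Petrov $34,750. Remaining pool $26,375.
Remaining pool split over remaining days 408: Kowalski 21,914.52 → $21,925; Orozco 4,460.48 → $4,450.

Kowalski: $21,925 | Marchetti: $12,475 | Petrov: $34,750 | Orozco: $4,450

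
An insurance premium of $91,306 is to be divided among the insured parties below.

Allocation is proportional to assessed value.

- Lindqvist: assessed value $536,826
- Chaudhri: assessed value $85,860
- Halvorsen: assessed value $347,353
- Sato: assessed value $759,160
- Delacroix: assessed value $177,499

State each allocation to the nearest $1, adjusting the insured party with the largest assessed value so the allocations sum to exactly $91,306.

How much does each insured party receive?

Total assessed value = 1,906,698.
Proportional shares: Lindqvist 536,826/1,906,698 × $91,306 = 25,706.97; Chaudhri 85,860/1,906,698 × $91,306 = 4,111.58; Halvorsen 347,353/1,906,698 × $91,306 = 16,633.68; Sato 759,160/1,906,698 × $91,306 = 36,353.88; Delacroix 177,499/1,906,698 × $91,306 = 8,499.89.
After rounding ($1): Lindqvist $25,707; Chaudhri $4,112; Halvorsen $16,634; Sato $36,354; Delacroix $8,500. Sum = $91,307.
Difference $91,306 − $91,307 = −$1 applied to largest assessed value (Sato): Sato becomes $36,353.

Lindqvist: $25,707; Chaudhri: $4,112; Halvorsen: $16,634; Sato: $36,353; Delacroix: $8,500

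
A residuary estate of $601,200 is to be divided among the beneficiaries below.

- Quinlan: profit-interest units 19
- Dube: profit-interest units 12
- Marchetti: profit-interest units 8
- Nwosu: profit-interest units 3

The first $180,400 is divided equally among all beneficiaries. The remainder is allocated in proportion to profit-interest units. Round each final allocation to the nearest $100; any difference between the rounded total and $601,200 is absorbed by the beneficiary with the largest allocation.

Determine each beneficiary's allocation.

First tranche $180,400 split equally: $45,100 each.
Remainder $420,800 by profit-interest units (total 42): Quinlan 190,361.90 → $190,400; Dube 120,228.57 → $120,200; Marchetti 80,152.38 → $80,200; Nwosu 30,057.14 → $30,100.
Rounding difference −$100 on remainder applied to Quinlan.
Totals: Quinlan $45,100 + $190,300 = $235,400; Dube $45,100 + $120,200 = $165,300; Marchetti $45,100 + $80,200 = $125,300; Nwosu $45,100 + $30,100 = $75,200.

Quinlan: $235,400; Dube: $165,300; Marchetti: $125,300; Nwosu: $75,200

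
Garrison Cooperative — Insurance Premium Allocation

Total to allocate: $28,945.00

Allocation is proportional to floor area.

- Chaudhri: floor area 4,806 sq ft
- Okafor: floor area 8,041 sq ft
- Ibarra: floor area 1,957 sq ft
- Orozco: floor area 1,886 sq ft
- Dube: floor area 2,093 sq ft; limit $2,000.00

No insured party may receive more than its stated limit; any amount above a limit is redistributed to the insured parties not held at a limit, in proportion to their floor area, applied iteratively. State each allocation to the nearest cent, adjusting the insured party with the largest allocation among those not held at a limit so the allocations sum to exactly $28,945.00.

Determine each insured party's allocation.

Chaudhri: $7,759.00 | Okafor: $12,981.71 | Ibarra: $3,159.46 | Orozco: $3,044.83 | Dube: $2,000.00

Floor area total: 18,783.
Pro-rata shares before constraints: Chaudhri 7,406.1476; Okafor 12,391.3510; Ibarra 3,015.7784; Orozco 2,906.3659; Dube 3,225.3572.
Cap binds for Dube ($2,000.00); balance $26,945.00 reallocated over remaining floor area 16,690.
Redistributed shares: Chaudhri 7,758.9976 → $7,759.00; Okafor 12,981.7103 → $12,981.71; Ibarra 3,159.4587 → $3,159.46; Orozco 3,044.8334 → $3,044.83.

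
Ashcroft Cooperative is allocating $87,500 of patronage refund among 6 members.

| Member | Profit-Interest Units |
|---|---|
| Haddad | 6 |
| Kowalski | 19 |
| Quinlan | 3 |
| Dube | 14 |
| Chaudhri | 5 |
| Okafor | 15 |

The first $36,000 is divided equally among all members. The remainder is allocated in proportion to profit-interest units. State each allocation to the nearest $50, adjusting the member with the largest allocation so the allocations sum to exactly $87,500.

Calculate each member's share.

$36,000 shared equally gives $6,000 per member.
Remainder $51,500 by profit-interest units (total 62): Haddad 4,983.87 → $5,000; Kowalski 15,782.26 → $15,800; Quinlan 2,491.94 → $2,500; Dube 11,629.03 → $11,650; Chaudhri 4,153.23 → $4,150; Okafor 12,459.68 → $12,450.
Rounding difference −$50 on remainder applied to Kowalski.
Totals: Haddad $6,000 + $5,000 = $11,000; Kowalski $6,000 + $15,750 = $21,750; Quinlan $6,000 + $2,500 = $8,500; Dube $6,000 + $11,650 = $17,650; Chaudhri $6,000 + $4,150 = $10,150; Okafor $6,000 + $12,450 = $18,450.

Haddad: $11,000 | Kowalski: $21,750 | Quinlan: $8,500 | Dube: $17,650 | Chaudhri: $10,150 | Okafor: $18,450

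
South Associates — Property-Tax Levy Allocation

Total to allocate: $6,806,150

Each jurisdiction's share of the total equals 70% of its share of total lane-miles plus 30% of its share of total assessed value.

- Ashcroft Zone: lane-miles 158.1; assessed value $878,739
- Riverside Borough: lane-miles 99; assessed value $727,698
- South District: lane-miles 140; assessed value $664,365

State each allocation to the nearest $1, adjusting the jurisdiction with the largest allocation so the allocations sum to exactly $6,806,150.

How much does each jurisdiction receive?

Ashcroft Zone: $2,686,982; Riverside Borough: $1,842,104; South District: $2,277,064

Lane-miles total 397.1; assessed value total 2,270,802.
Blended shares (70% lane-miles + 30% assessed value): Ashcroft Zone 0.3948; Riverside Borough 0.2707; South District 0.3346.
Unrounded shares: Ashcroft Zone 2,686,982.497; Riverside Borough 1,842,103.63; South District 2,277,063.87.
After rounding ($1): Ashcroft Zone $2,686,982; Riverside Borough $1,842,104; South District $2,277,064. Sum = $6,806,150.
Sum already equals the total — no adjustment.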